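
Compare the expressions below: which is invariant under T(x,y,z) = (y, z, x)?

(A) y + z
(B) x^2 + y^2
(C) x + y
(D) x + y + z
D

Apply T(x,y,z) = (y, z, x) to each option, i.e. replace (x, y, z) by the transformed coordinates.
Substitute the transformed coordinates into each option and compare with the original:
(A) y + z  ->  (z) + (x) = x + z   [differs from y + z: not invariant]
(B) x^2 + y^2  ->  (y)^2 + (z)^2 = y^2 + z^2   [differs from x^2 + y^2: not invariant]
(C) x + y  ->  (y) + (z) = y + z   [differs from x + y: not invariant]
(D) x + y + z  ->  (y) + (z) + (x) = x + y + z   [equals x + y + z: invariant]

Only option (D), x + y + z, is unchanged by the transformation.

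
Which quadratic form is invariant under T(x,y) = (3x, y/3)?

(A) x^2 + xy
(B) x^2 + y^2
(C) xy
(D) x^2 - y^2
C

T multiplies x by 3 and divides y by 3.
Substitute the transformed coordinates into each option and compare with the original:
(A) x^2 + xy  ->  (3x)^2 + (3x)(y/3) = 9x^2 + xy   [differs from x^2 + xy: not invariant]
(B) x^2 + y^2  ->  (3x)^2 + (y/3)^2 = 9x^2 + y^2/9   [differs from x^2 + y^2: not invariant]
(C) xy  ->  (3x)(y/3) = xy   [equals xy: invariant]
(D) x^2 - y^2  ->  (3x)^2 - (y/3)^2 = 9x^2 - y^2/9   [differs from x^2 - y^2: not invariant]

Only option (C), xy, is unchanged by the transformation.
The factors 3 and 1/3 cancel only in the pure product xy.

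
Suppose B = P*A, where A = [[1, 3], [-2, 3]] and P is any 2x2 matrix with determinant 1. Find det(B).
9

By the multiplicative property of determinants, det(B) = det(P*A) = det(P) * det(A) = det(A),
so the determinant is invariant under multiplication by any determinant-1 matrix; we just need det(A).

det(A) = (1)(3) - (3)(-2) = 3 - (-6) = 9

Therefore det(B) = 1 * 9 = 9.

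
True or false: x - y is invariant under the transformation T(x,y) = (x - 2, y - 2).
True

Substitute T(x,y) = (x - 2, y - 2) into the expression and compare with the original.

Original: x - y
After applying T: (x - 2) - (y - 2) = x - y

This is identical to the original x - y, so the expression is invariant.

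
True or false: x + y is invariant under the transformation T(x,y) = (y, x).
True

Substitute T(x,y) = (y, x) into the expression and compare with the original.

Original: x + y
After applying T: (y) + (x) = x + y

This is identical to the original x + y, so the expression is invariant.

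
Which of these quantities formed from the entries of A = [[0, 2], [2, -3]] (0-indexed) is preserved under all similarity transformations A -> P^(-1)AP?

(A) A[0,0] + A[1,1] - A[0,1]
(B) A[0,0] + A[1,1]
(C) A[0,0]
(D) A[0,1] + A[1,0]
B

A[0,0] + A[1,1] is the trace of A. By the cyclic property of the trace, tr(P^(-1)AP) = tr(APP^(-1)) = tr(A), so it is the same for every matrix similar to A.

The other combinations are not similarity invariants. For example, take P = [[1, -1], [0, 1]] (det P = 1), so P^(-1) = [[1, 1], [0, 1]] and
B = P^(-1)AP = [[2, -3], [2, -5]].
Evaluating each option on A and on B:
(A) A[0,0] + A[1,1] - A[0,1]: -5 for A, 0 for B -> changes
(B) A[0,0] + A[1,1]: -3 for A, -3 for B -> unchanged
(C) A[0,0]: 0 for A, 2 for B -> changes
(D) A[0,1] + A[1,0]: 4 for A, -1 for B -> changes

Only (B) A[0,0] + A[1,1] = -3 survives (and it does so for every P, not just this one), so it is the invariant.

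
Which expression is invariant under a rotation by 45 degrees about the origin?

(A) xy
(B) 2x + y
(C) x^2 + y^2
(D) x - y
C

A rotation by 45 degrees sends (x, y) to (sqrt(2)x/2 - sqrt(2)y/2, sqrt(2)x/2 + sqrt(2)y/2).
Substitute the transformed coordinates into each option and compare with the original:
(A) xy  ->  (sqrt(2)x/2 - sqrt(2)y/2)(sqrt(2)x/2 + sqrt(2)y/2) = x^2/2 - y^2/2   [differs from xy: not invariant]
(B) 2x + y  ->  2(sqrt(2)x/2 - sqrt(2)y/2) + (sqrt(2)x/2 + sqrt(2)y/2) = 3sqrt(2)x/2 - sqrt(2)y/2   [differs from 2x + y: not invariant]
(C) x^2 + y^2  ->  (sqrt(2)x/2 - sqrt(2)y/2)^2 + (sqrt(2)x/2 + sqrt(2)y/2)^2 = x^2 + y^2   [equals x^2 + y^2: invariant]
(D) x - y  ->  (sqrt(2)x/2 - sqrt(2)y/2) - (sqrt(2)x/2 + sqrt(2)y/2) = -sqrt(2)y   [differs from x - y: not invariant]

Only option (C), x^2 + y^2, is unchanged by the transformation.
Geometrically, x^2 + y^2 is the squared distance from the origin, which every rotation about the origin preserves.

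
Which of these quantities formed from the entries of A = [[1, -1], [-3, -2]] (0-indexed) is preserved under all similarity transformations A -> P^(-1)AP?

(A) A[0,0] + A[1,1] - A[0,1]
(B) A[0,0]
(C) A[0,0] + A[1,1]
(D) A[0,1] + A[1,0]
C

A[0,0] + A[1,1] is the trace of A. By the cyclic property of the trace, tr(P^(-1)AP) = tr(APP^(-1)) = tr(A), so it is the same for every matrix similar to A.

The other combinations are not similarity invariants. For example, take P = [[1, 1], [0, 1]] (det P = 1), so P^(-1) = [[1, -1], [0, 1]] and
B = P^(-1)AP = [[4, 5], [-3, -5]].
Evaluating each option on A and on B:
(A) A[0,0] + A[1,1] - A[0,1]: 0 for A, -6 for B -> changes
(B) A[0,0]: 1 for A, 4 for B -> changes
(C) A[0,0] + A[1,1]: -1 for A, -1 for B -> unchanged
(D) A[0,1] + A[1,0]: -4 for A, 2 for B -> changes

Only (C) A[0,0] + A[1,1] = -1 survives (and it does so for every P, not just this one), so it is the invariant.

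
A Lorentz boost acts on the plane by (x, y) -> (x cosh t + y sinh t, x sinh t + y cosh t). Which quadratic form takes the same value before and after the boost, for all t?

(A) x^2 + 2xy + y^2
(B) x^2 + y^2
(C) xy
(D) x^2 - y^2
D

Write x' = x cosh t + y sinh t, y' = x sinh t + y cosh t and substitute into each option:
(A) x^2 + 2xy + y^2: (x' + y')^2 with x' + y' = (x + y)(cosh t + sinh t) = (x + y)e^t, so it becomes (x + y)^2 e^(2t)   [not invariant for t != 0]
(B) x^2 + y^2: (x cosh t + y sinh t)^2 + (x sinh t + y cosh t)^2 = (x^2 + y^2)(cosh^2 t + sinh^2 t) + 4xy sinh t cosh t = (x^2 + y^2) cosh 2t + 2xy sinh 2t   [not invariant for t != 0]
(C) xy: (x cosh t + y sinh t)(x sinh t + y cosh t) = xy(cosh^2 t + sinh^2 t) + (x^2 + y^2) sinh t cosh t = xy cosh 2t + (x^2 + y^2)(sinh 2t)/2   [not invariant for t != 0]
(D) x^2 - y^2: (x cosh t + y sinh t)^2 - (x sinh t + y cosh t)^2 = x^2(cosh^2 t - sinh^2 t) + 2xy(cosh t sinh t - sinh t cosh t) + y^2(sinh^2 t - cosh^2 t) = x^2 - y^2   [invariant, using cosh^2 t - sinh^2 t = 1]

Only (D) x^2 - y^2 is unchanged; it is the Minkowski form preserved by Lorentz boosts, just as x^2 + y^2 is preserved by ordinary rotations.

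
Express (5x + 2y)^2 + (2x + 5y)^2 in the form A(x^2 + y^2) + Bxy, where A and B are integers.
29(x^2 + y^2) + 40xy

Expanding: (5x + 2y)^2 = 25x^2 + 20xy + 4y^2
(2x + 5y)^2 = 4x^2 + 20xy + 25y^2
Sum = (25+4)(x^2+y^2) + 40xy = 29(x^2 + y^2) + 40xy
This is symmetric in x and y.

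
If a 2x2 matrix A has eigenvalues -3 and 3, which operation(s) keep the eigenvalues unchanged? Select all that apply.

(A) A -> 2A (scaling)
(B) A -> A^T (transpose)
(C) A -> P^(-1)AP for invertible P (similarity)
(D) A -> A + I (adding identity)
B and C

Eigenvalues are preserved by:
1. Similarity transformations: A -> P^(-1)AP (same characteristic polynomial)
2. Transpose: A^T has the same eigenvalues as A

Eigenvalues are NOT preserved by:
- Adding identity: eigenvalues become -3+1, 3+1
- Scaling: eigenvalues become -6, 6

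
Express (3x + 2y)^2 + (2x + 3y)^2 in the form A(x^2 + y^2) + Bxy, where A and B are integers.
13(x^2 + y^2) + 24xy

Expanding: (3x + 2y)^2 = 9x^2 + 12xy + 4y^2
(2x + 3y)^2 = 4x^2 + 12xy + 9y^2
Sum = (9+4)(x^2+y^2) + 24xy = 13(x^2 + y^2) + 24xy
This is symmetric in x and y.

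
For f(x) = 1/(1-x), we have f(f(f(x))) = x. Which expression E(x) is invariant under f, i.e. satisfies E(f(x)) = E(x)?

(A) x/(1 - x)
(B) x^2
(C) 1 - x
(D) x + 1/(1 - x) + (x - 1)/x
D

Replace x by f(x) = 1/(1 - x) in each option and simplify. As a quick numerical cross-check, also compare E(3) with E(f(3)) = E(-1/2).

(A) x/(1 - x)  ->  (1/(1 - x))/(1 - (1/(1 - x))) = -1/x; check: E(3) = -3/2 but E(-1/2) = -1/3.   [not invariant]
(B) x^2  ->  (1/(1 - x))^2 = (x - 1)^(-2); check: E(3) = 9 but E(-1/2) = 1/4.   [not invariant]
(C) 1 - x  ->  1 - (1/(1 - x)) = x/(x - 1); check: E(3) = -2 but E(-1/2) = 3/2.   [not invariant]
(D) x + 1/(1 - x) + (x - 1)/x  ->  (1/(1 - x)) + 1/(1 - (1/(1 - x))) + ((1/(1 - x)) - 1)/(1/(1 - x)), which simplifies back to x + 1/(1 - x) + (x - 1)/x; check: E(3) = 19/6, E(-1/2) = 19/6.   [invariant]

Only (D) is unchanged. Indeed f(f(x)) = 1/(1 - 1/(1-x)) = (1-x)/(-x) = (x-1)/x, so E(x) = x + f(x) + f(f(x)) is the sum over the whole 3-cycle; applying f just permutes the three terms cyclically (x -> f(x) -> f(f(x)) -> x), leaving the sum unchanged.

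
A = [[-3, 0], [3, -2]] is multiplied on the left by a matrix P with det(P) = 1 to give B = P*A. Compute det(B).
6

By the multiplicative property of determinants, det(B) = det(P*A) = det(P) * det(A) = det(A),
so the determinant is invariant under multiplication by any determinant-1 matrix; we just need det(A).

det(A) = (-3)(-2) - (0)(3) = 6 - 0 = 6

Therefore det(B) = 1 * 6 = 6.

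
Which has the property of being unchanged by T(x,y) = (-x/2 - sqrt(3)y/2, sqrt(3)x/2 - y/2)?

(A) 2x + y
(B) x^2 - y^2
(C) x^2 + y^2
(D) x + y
C

An expression E(x,y) is invariant under T if E(T(x,y)) = E(x,y). Here T(x,y) = (-x/2 - sqrt(3)y/2, sqrt(3)x/2 - y/2).
Substitute the transformed coordinates into each option and compare with the original:
(A) 2x + y  ->  2(-x/2 - sqrt(3)y/2) + (sqrt(3)x/2 - y/2) = -x + sqrt(3)x/2 - sqrt(3)y - y/2   [differs from 2x + y: not invariant]
(B) x^2 - y^2  ->  (-x/2 - sqrt(3)y/2)^2 - (sqrt(3)x/2 - y/2)^2 = -x^2/2 + sqrt(3)xy + y^2/2   [differs from x^2 - y^2: not invariant]
(C) x^2 + y^2  ->  (-x/2 - sqrt(3)y/2)^2 + (sqrt(3)x/2 - y/2)^2 = x^2 + y^2   [equals x^2 + y^2: invariant]
(D) x + y  ->  (-x/2 - sqrt(3)y/2) + (sqrt(3)x/2 - y/2) = -x/2 + sqrt(3)x/2 - sqrt(3)y/2 - y/2   [differs from x + y: not invariant]

Only option (C), x^2 + y^2, is unchanged by the transformation.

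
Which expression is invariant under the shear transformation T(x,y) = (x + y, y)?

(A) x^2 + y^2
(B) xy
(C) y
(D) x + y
C

Under the shear T(x,y) = (x + y, y):
Substitute the transformed coordinates into each option and compare with the original:
(A) x^2 + y^2  ->  (x + y)^2 + (y)^2 = x^2 + 2xy + 2y^2   [differs from x^2 + y^2: not invariant]
(B) xy  ->  (x + y)(y) = xy + y^2   [differs from xy: not invariant]
(C) y  ->  (y) = y   [equals y: invariant]
(D) x + y  ->  (x + y) + (y) = x + 2y   [differs from x + y: not invariant]

Only option (C), y, is unchanged by the transformation.
A horizontal shear moves points parallel to the x-axis, so the y-coordinate (and any function of y alone) is unchanged.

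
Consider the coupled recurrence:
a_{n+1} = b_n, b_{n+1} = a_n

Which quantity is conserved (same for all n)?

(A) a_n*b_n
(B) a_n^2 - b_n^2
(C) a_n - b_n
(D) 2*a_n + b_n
A

Replace a_n by a_{n+1} = b_n and b_n by b_{n+1} = a_n in each option and simplify:
(A) a_n*b_n  ->  (b_n)*(a_n) = a_n*b_n   [conserved]
(B) a_n^2 - b_n^2  ->  (b_n)^2 - (a_n)^2 = -a_n^2 + b_n^2   [not conserved]
(C) a_n - b_n  ->  (b_n) - (a_n) = -a_n + b_n   [not conserved]
(D) 2*a_n + b_n  ->  2*(b_n) + (a_n) = a_n + 2*b_n   [not conserved]

Only (A) a_n*b_n returns to itself after one step, so it is the conserved quantity.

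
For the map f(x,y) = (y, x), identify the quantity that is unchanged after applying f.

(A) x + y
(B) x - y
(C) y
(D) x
A

For f(x,y) = (y, x):
After applying f: x' = y, y' = x. So x' + y' = y + x = x + y.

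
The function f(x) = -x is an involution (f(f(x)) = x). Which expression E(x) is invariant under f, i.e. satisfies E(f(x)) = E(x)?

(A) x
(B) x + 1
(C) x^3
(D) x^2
D

Replace x by f(x) = -x in each option and simplify. As a quick numerical cross-check, also compare E(4) with E(f(4)) = E(-4).

(A) x  ->  (-x) = -x; check: E(4) = 4 but E(-4) = -4.   [not invariant]
(B) x + 1  ->  (-x) + 1 = 1 - x; check: E(4) = 5 but E(-4) = -3.   [not invariant]
(C) x^3  ->  (-x)^3 = -x^3; check: E(4) = 64 but E(-4) = -64.   [not invariant]
(D) x^2  ->  (-x)^2, which simplifies back to x^2; check: E(4) = 16, E(-4) = 16.   [invariant]

Only (D) is unchanged. E is symmetric under swapping x with f(x) = -x, which is exactly what an involution does.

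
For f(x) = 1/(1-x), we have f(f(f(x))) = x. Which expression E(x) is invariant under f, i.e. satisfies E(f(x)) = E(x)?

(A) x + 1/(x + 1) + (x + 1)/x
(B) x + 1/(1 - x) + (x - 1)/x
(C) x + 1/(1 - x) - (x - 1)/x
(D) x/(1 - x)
B

Replace x by f(x) = 1/(1 - x) in each option and simplify. As a quick numerical cross-check, also compare E(5) with E(f(5)) = E(-1/4).

(A) x + 1/(x + 1) + (x + 1)/x  ->  (1/(1 - x)) + 1/((1/(1 - x)) + 1) + ((1/(1 - x)) + 1)/(1/(1 - x)) = (-x^3 + 6x^2 - 11x + 7)/(x^2 - 3x + 2); check: E(5) = 191/30 but E(-1/4) = -23/12.   [not invariant]
(B) x + 1/(1 - x) + (x - 1)/x  ->  (1/(1 - x)) + 1/(1 - (1/(1 - x))) + ((1/(1 - x)) - 1)/(1/(1 - x)), which simplifies back to x + 1/(1 - x) + (x - 1)/x; check: E(5) = 111/20, E(-1/4) = 111/20.   [invariant]
(C) x + 1/(1 - x) - (x - 1)/x  ->  (1/(1 - x)) + 1/(1 - (1/(1 - x))) - ((1/(1 - x)) - 1)/(1/(1 - x)) = (x^2(1 - x) - x + (x - 1)^2)/(x(x - 1)); check: E(5) = 79/20 but E(-1/4) = -89/20.   [not invariant]
(D) x/(1 - x)  ->  (1/(1 - x))/(1 - (1/(1 - x))) = -1/x; check: E(5) = -5/4 but E(-1/4) = -1/5.   [not invariant]

Only (B) is unchanged. Indeed f(f(x)) = 1/(1 - 1/(1-x)) = (1-x)/(-x) = (x-1)/x, so E(x) = x + f(x) + f(f(x)) is the sum over the whole 3-cycle; applying f just permutes the three terms cyclically (x -> f(x) -> f(f(x)) -> x), leaving the sum unchanged.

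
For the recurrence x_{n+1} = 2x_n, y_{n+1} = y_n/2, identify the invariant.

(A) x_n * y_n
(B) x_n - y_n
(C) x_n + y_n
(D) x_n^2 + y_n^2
A

For the recurrence x_{n+1} = 2x_n, y_{n+1} = y_n/2:

x_{n+1} * y_{n+1} = (2x_n) * (y_n/2) = x_n * y_n
The product is conserved.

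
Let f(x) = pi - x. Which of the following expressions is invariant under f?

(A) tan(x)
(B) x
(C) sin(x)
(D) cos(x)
C

For f(x) = pi - x:
sin(pi - x) = sin(x), so sine is invariant under this transformation.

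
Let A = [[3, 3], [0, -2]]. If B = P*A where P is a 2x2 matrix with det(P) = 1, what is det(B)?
-6

By the multiplicative property of determinants, det(B) = det(P*A) = det(P) * det(A) = det(A),
so the determinant is invariant under multiplication by any determinant-1 matrix; we just need det(A).

det(A) = (3)(-2) - (3)(0) = -6 - 0 = -6

Therefore det(B) = 1 * (-6) = -6.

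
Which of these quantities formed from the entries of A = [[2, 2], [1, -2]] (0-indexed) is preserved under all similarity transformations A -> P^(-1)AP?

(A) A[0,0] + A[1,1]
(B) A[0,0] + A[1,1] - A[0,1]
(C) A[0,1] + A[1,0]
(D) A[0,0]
A

A[0,0] + A[1,1] is the trace of A. By the cyclic property of the trace, tr(P^(-1)AP) = tr(APP^(-1)) = tr(A), so it is the same for every matrix similar to A.

The other combinations are not similarity invariants. For example, take P = [[1, 1], [0, 1]] (det P = 1), so P^(-1) = [[1, -1], [0, 1]] and
B = P^(-1)AP = [[1, 5], [1, -1]].
Evaluating each option on A and on B:
(A) A[0,0] + A[1,1]: 0 for A, 0 for B -> unchanged
(B) A[0,0] + A[1,1] - A[0,1]: -2 for A, -5 for B -> changes
(C) A[0,1] + A[1,0]: 3 for A, 6 for B -> changes
(D) A[0,0]: 2 for A, 1 for B -> changes

Only (A) A[0,0] + A[1,1] = 0 survives (and it does so for every P, not just this one), so it is the invariant.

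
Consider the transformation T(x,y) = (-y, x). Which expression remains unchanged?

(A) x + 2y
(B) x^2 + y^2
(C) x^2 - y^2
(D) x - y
B

An expression E(x,y) is invariant under T if E(T(x,y)) = E(x,y). Here T(x,y) = (-y, x).
Substitute the transformed coordinates into each option and compare with the original:
(A) x + 2y  ->  (-y) + 2(x) = 2x - y   [differs from x + 2y: not invariant]
(B) x^2 + y^2  ->  (-y)^2 + (x)^2 = x^2 + y^2   [equals x^2 + y^2: invariant]
(C) x^2 - y^2  ->  (-y)^2 - (x)^2 = -x^2 + y^2   [differs from x^2 - y^2: not invariant]
(D) x - y  ->  (-y) - (x) = -x - y   [differs from x - y: not invariant]

Only option (B), x^2 + y^2, is unchanged by the transformation.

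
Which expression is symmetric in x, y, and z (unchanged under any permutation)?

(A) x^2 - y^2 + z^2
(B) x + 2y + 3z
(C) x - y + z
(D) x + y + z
D

A symmetric expression is unchanged when the variables are permuted; here the transformation to test is the swap (x, y) -> (y, x).
A symmetric expression must survive every permutation; the single swap x <-> y already eliminates the distractors, and the keyed expression is also unchanged by x <-> z and y <-> z (each variable enters it in exactly the same way).
Substitute the transformed coordinates into each option and compare with the original:
(A) x^2 - y^2 + z^2  ->  (y)^2 - (x)^2 + z^2 = -x^2 + y^2 + z^2   [differs from x^2 - y^2 + z^2: not invariant]
(B) x + 2y + 3z  ->  (y) + 2(x) + 3z = 2x + y + 3z   [differs from x + 2y + 3z: not invariant]
(C) x - y + z  ->  (y) - (x) + z = -x + y + z   [differs from x - y + z: not invariant]
(D) x + y + z  ->  (y) + (x) + z = x + y + z   [equals x + y + z: invariant]

Only option (D), x + y + z, is unchanged by the transformation.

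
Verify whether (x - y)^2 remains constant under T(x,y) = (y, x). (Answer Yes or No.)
Yes

Substitute T(x,y) = (y, x) into the expression and compare with the original.

Original: (x - y)^2
After applying T: ((y) - (x))^2 = x^2 - 2xy + y^2

This is identical to the original (x - y)^2, so the expression is invariant.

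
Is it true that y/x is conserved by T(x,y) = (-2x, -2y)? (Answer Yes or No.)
Yes

Substitute T(x,y) = (-2x, -2y) into the expression and compare with the original.

Original: y/x
After applying T: (-2y)/(-2x) = y/x

This is identical to the original y/x, so the expression is invariant.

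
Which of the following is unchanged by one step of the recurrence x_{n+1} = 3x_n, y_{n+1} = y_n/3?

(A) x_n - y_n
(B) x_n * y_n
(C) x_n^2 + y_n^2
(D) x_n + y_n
B

For the recurrence x_{n+1} = 3x_n, y_{n+1} = y_n/3:

x_{n+1} * y_{n+1} = (3x_n) * (y_n/3) = x_n * y_n
The product is conserved.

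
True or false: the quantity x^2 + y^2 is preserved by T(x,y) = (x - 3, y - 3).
False

Substitute T(x,y) = (x - 3, y - 3) into the expression and compare with the original.

Original: x^2 + y^2
After applying T: (x - 3)^2 + (y - 3)^2 = x^2 - 6x + y^2 - 6y + 18

This differs from the original x^2 + y^2 (difference: -6x - 6y + 18), so the expression is NOT invariant.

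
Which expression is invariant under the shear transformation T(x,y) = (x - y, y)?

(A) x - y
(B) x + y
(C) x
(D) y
D

Under the shear T(x,y) = (x - y, y):
Substitute the transformed coordinates into each option and compare with the original:
(A) x - y  ->  (x - y) - (y) = x - 2y   [differs from x - y: not invariant]
(B) x + y  ->  (x - y) + (y) = x   [differs from x + y: not invariant]
(C) x  ->  (x - y) = x - y   [differs from x: not invariant]
(D) y  ->  (y) = y   [equals y: invariant]

Only option (D), y, is unchanged by the transformation.
A horizontal shear moves points parallel to the x-axis, so the y-coordinate (and any function of y alone) is unchanged.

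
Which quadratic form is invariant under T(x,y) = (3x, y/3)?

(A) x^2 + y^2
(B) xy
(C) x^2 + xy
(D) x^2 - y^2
B

T multiplies x by 3 and divides y by 3.
Substitute the transformed coordinates into each option and compare with the original:
(A) x^2 + y^2  ->  (3x)^2 + (y/3)^2 = 9x^2 + y^2/9   [differs from x^2 + y^2: not invariant]
(B) xy  ->  (3x)(y/3) = xy   [equals xy: invariant]
(C) x^2 + xy  ->  (3x)^2 + (3x)(y/3) = 9x^2 + xy   [differs from x^2 + xy: not invariant]
(D) x^2 - y^2  ->  (3x)^2 - (y/3)^2 = 9x^2 - y^2/9   [differs from x^2 - y^2: not invariant]

Only option (B), xy, is unchanged by the transformation.
The factors 3 and 1/3 cancel only in the pure product xy.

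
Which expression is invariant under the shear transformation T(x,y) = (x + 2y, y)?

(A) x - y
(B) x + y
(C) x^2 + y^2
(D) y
D

Under the shear T(x,y) = (x + 2y, y):
Substitute the transformed coordinates into each option and compare with the original:
(A) x - y  ->  (x + 2y) - (y) = x + y   [differs from x - y: not invariant]
(B) x + y  ->  (x + 2y) + (y) = x + 3y   [differs from x + y: not invariant]
(C) x^2 + y^2  ->  (x + 2y)^2 + (y)^2 = x^2 + 4xy + 5y^2   [differs from x^2 + y^2: not invariant]
(D) y  ->  (y) = y   [equals y: invariant]

Only option (D), y, is unchanged by the transformation.
A horizontal shear moves points parallel to the x-axis, so the y-coordinate (and any function of y alone) is unchanged.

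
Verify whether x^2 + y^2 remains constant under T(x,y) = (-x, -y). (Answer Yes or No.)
Yes

Substitute T(x,y) = (-x, -y) into the expression and compare with the original.

Original: x^2 + y^2
After applying T: (-x)^2 + (-y)^2 = x^2 + y^2

This is identical to the original x^2 + y^2, so the expression is invariant.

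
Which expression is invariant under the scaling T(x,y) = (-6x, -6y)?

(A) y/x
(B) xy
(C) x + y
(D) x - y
A

Under the uniform scaling T(x,y) = (-6x, -6y):
Substitute the transformed coordinates into each option and compare with the original:
(A) y/x  ->  (-6y)/(-6x) = y/x   [equals y/x: invariant]
(B) xy  ->  (-6x)(-6y) = 36xy   [differs from xy: not invariant]
(C) x + y  ->  (-6x) + (-6y) = -6x - 6y   [differs from x + y: not invariant]
(D) x - y  ->  (-6x) - (-6y) = -6x + 6y   [differs from x - y: not invariant]

Only option (A), y/x, is unchanged by the transformation.
The common factor -6 cancels in a ratio of coordinates, while sums, products and sums of squares pick up factors of -6 or 36.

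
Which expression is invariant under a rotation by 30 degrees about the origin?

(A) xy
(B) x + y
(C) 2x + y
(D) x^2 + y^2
D

A rotation by 30 degrees sends (x, y) to (sqrt(3)x/2 - y/2, x/2 + sqrt(3)y/2).
Substitute the transformed coordinates into each option and compare with the original:
(A) xy  ->  (sqrt(3)x/2 - y/2)(x/2 + sqrt(3)y/2) = sqrt(3)x^2/4 + xy/2 - sqrt(3)y^2/4   [differs from xy: not invariant]
(B) x + y  ->  (sqrt(3)x/2 - y/2) + (x/2 + sqrt(3)y/2) = x/2 + sqrt(3)x/2 - y/2 + sqrt(3)y/2   [differs from x + y: not invariant]
(C) 2x + y  ->  2(sqrt(3)x/2 - y/2) + (x/2 + sqrt(3)y/2) = x/2 + sqrt(3)x - y + sqrt(3)y/2   [differs from 2x + y: not invariant]
(D) x^2 + y^2  ->  (sqrt(3)x/2 - y/2)^2 + (x/2 + sqrt(3)y/2)^2 = x^2 + y^2   [equals x^2 + y^2: invariant]

Only option (D), x^2 + y^2, is unchanged by the transformation.
Geometrically, x^2 + y^2 is the squared distance from the origin, which every rotation about the origin preserves.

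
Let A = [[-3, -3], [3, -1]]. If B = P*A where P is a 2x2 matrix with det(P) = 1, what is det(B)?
12

By the multiplicative property of determinants, det(B) = det(P*A) = det(P) * det(A) = det(A),
so the determinant is invariant under multiplication by any determinant-1 matrix; we just need det(A).

det(A) = (-3)(-1) - (-3)(3) = 3 - (-9) = 12

Therefore det(B) = 1 * 12 = 12.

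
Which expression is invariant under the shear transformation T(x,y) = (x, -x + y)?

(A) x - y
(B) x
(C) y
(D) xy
B

Under the shear T(x,y) = (x, -x + y):
Substitute the transformed coordinates into each option and compare with the original:
(A) x - y  ->  (x) - (-x + y) = 2x - y   [differs from x - y: not invariant]
(B) x  ->  (x) = x   [equals x: invariant]
(C) y  ->  (-x + y) = -x + y   [differs from y: not invariant]
(D) xy  ->  (x)(-x + y) = -x^2 + xy   [differs from xy: not invariant]

Only option (B), x, is unchanged by the transformation.
A vertical shear moves points parallel to the y-axis, so the x-coordinate (and any function of x alone) is unchanged.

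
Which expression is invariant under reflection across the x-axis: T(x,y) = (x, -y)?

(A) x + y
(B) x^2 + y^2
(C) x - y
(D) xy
B

The map is reflection across the x-axis: T(x,y) = (x, -y).
Substitute the transformed coordinates into each option and compare with the original:
(A) x + y  ->  (x) + (-y) = x - y   [differs from x + y: not invariant]
(B) x^2 + y^2  ->  (x)^2 + (-y)^2 = x^2 + y^2   [equals x^2 + y^2: invariant]
(C) x - y  ->  (x) - (-y) = x + y   [differs from x - y: not invariant]
(D) xy  ->  (x)(-y) = -xy   [differs from xy: not invariant]

Only option (B), x^2 + y^2, is unchanged by the transformation.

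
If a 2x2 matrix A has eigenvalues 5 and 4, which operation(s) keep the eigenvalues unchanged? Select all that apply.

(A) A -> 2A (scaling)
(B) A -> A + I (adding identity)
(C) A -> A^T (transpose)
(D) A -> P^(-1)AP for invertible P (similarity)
C and D

Eigenvalues are preserved by:
1. Similarity transformations: A -> P^(-1)AP (same characteristic polynomial)
2. Transpose: A^T has the same eigenvalues as A

Eigenvalues are NOT preserved by:
- Adding identity: eigenvalues become 5+1, 4+1
- Scaling: eigenvalues become 10, 8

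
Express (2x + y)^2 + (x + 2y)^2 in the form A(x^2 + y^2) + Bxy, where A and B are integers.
5(x^2 + y^2) + 8xy

Expanding: (2x + y)^2 = 4x^2 + 4xy + y^2
(x + 2y)^2 = x^2 + 4xy + 4y^2
Sum = (4+1)(x^2+y^2) + 8xy = 5(x^2 + y^2) + 8xy
This is symmetric in x and y.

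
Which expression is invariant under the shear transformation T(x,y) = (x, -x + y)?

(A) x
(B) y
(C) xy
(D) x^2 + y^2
A

Under the shear T(x,y) = (x, -x + y):
Substitute the transformed coordinates into each option and compare with the original:
(A) x  ->  (x) = x   [equals x: invariant]
(B) y  ->  (-x + y) = -x + y   [differs from y: not invariant]
(C) xy  ->  (x)(-x + y) = -x^2 + xy   [differs from xy: not invariant]
(D) x^2 + y^2  ->  (x)^2 + (-x + y)^2 = 2x^2 - 2xy + y^2   [differs from x^2 + y^2: not invariant]

Only option (A), x, is unchanged by the transformation.
A vertical shear moves points parallel to the y-axis, so the x-coordinate (and any function of x alone) is unchanged.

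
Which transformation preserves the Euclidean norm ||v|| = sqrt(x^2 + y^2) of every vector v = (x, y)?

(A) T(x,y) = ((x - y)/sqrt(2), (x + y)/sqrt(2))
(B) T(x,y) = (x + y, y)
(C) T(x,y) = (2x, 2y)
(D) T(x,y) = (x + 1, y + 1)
A

A transformation preserves a norm if ||T(v)|| = ||v|| for every v; a single vector where the norm changes rules an option out.

(A) T(x,y) = ((x - y)/sqrt(2), (x + y)/sqrt(2)): preserves the norm -- it is an orthogonal map (a rotation/reflection), and (sqrt(2)(x - y)/2)^2 + (sqrt(2)(x + y)/2)^2 simplifies to x^2 + y^2.
(B) T(x,y) = (x + y, y): v = (0, 1) has norm sqrt((0)^2 + (1)^2) = 1, but T(v) = (1, 1) has norm sqrt(2) -- not preserved.
(C) T(x,y) = (2x, 2y): v = (1, 0) has norm sqrt((1)^2 + (0)^2) = 1, but T(v) = (2, 0) has norm 2 -- not preserved.
(D) T(x,y) = (x + 1, y + 1): v = (1, 0) has norm sqrt((1)^2 + (0)^2) = 1, but T(v) = (2, 1) has norm sqrt(5) -- not preserved.

Therefore the answer is (A).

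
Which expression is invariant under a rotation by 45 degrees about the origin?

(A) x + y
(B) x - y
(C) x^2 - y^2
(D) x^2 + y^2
D

A rotation by 45 degrees sends (x, y) to (sqrt(2)x/2 - sqrt(2)y/2, sqrt(2)x/2 + sqrt(2)y/2).
Substitute the transformed coordinates into each option and compare with the original:
(A) x + y  ->  (sqrt(2)x/2 - sqrt(2)y/2) + (sqrt(2)x/2 + sqrt(2)y/2) = sqrt(2)x   [differs from x + y: not invariant]
(B) x - y  ->  (sqrt(2)x/2 - sqrt(2)y/2) - (sqrt(2)x/2 + sqrt(2)y/2) = -sqrt(2)y   [differs from x - y: not invariant]
(C) x^2 - y^2  ->  (sqrt(2)x/2 - sqrt(2)y/2)^2 - (sqrt(2)x/2 + sqrt(2)y/2)^2 = -2xy   [differs from x^2 - y^2: not invariant]
(D) x^2 + y^2  ->  (sqrt(2)x/2 - sqrt(2)y/2)^2 + (sqrt(2)x/2 + sqrt(2)y/2)^2 = x^2 + y^2   [equals x^2 + y^2: invariant]

Only option (D), x^2 + y^2, is unchanged by the transformation.
Geometrically, x^2 + y^2 is the squared distance from the origin, which every rotation about the origin preserves.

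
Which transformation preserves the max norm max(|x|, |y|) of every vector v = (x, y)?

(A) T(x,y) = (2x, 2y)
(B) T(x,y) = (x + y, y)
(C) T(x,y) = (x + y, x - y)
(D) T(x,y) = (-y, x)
D

A transformation preserves a norm if ||T(v)|| = ||v|| for every v; a single vector where the norm changes rules an option out.

(A) T(x,y) = (2x, 2y): v = (1, 0) has norm max(|1|, |0|) = 1, but T(v) = (2, 0) has norm 2 -- not preserved.
(B) T(x,y) = (x + y, y): v = (1, 1) has norm max(|1|, |1|) = 1, but T(v) = (2, 1) has norm 2 -- not preserved.
(C) T(x,y) = (x + y, x - y): v = (1, 1) has norm max(|1|, |1|) = 1, but T(v) = (2, 0) has norm 2 -- not preserved.
(D) T(x,y) = (-y, x): preserves the norm -- it only permutes the coordinates and/or flips signs, which leaves max(|x|, |y|) unchanged.

Therefore the answer is (D).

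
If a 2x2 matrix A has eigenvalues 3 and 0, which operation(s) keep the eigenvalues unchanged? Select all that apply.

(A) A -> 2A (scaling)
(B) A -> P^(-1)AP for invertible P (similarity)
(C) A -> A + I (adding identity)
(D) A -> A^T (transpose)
B and D

Eigenvalues are preserved by:
1. Similarity transformations: A -> P^(-1)AP (same characteristic polynomial)
2. Transpose: A^T has the same eigenvalues as A

Eigenvalues are NOT preserved by:
- Adding identity: eigenvalues become 3+1, 0+1
- Scaling: eigenvalues become 6, 0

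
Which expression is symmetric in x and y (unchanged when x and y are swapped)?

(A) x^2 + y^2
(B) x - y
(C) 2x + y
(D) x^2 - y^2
A

A symmetric expression is unchanged when the variables are permuted; here the transformation to test is the swap (x, y) -> (y, x).
Substitute the transformed coordinates into each option and compare with the original:
(A) x^2 + y^2  ->  (y)^2 + (x)^2 = x^2 + y^2   [equals x^2 + y^2: invariant]
(B) x - y  ->  (y) - (x) = -x + y   [differs from x - y: not invariant]
(C) 2x + y  ->  2(y) + (x) = x + 2y   [differs from 2x + y: not invariant]
(D) x^2 - y^2  ->  (y)^2 - (x)^2 = -x^2 + y^2   [differs from x^2 - y^2: not invariant]

Only option (A), x^2 + y^2, is unchanged by the transformation.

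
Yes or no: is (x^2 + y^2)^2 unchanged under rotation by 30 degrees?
Yes

Applying rotation by 30 degrees: x' = x*cos(30 degrees) - y*sin(30 degrees) = sqrt(3)x/2 - y/2, y' = x*sin(30 degrees) + y*cos(30 degrees) = x/2 + sqrt(3)y/2

Substituting into (x^2 + y^2)^2:
((sqrt(3)x/2 - y/2)^2 + (x/2 + sqrt(3)y/2)^2)^2
= x^4 + 2x^2y^2 + y^4 = (x^2 + y^2)^2

This equals the original expression (x^2 + y^2)^2, so it IS invariant.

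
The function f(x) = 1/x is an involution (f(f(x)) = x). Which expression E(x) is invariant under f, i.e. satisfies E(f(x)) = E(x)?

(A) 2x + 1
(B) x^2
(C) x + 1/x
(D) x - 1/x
C

Replace x by f(x) = 1/x in each option and simplify. As a quick numerical cross-check, also compare E(5) with E(f(5)) = E(1/5).

(A) 2x + 1  ->  2(1/x) + 1 = (x + 2)/x; check: E(5) = 11 but E(1/5) = 7/5.   [not invariant]
(B) x^2  ->  (1/x)^2 = x^(-2); check: E(5) = 25 but E(1/5) = 1/25.   [not invariant]
(C) x + 1/x  ->  (1/x) + 1/(1/x), which simplifies back to x + 1/x; check: E(5) = 26/5, E(1/5) = 26/5.   [invariant]
(D) x - 1/x  ->  (1/x) - 1/(1/x) = -x + 1/x; check: E(5) = 24/5 but E(1/5) = -24/5.   [not invariant]

Only (C) is unchanged. E is symmetric under swapping x with f(x) = 1/x, which is exactly what an involution does.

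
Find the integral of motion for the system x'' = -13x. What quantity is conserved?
E = (x')^2 + 13x^2

Multiply the equation by x':
x' * x'' = -13x * x'
The left side is d/dt[(x')^2/2] and the right side is d/dt[-13x^2/2], so
d/dt[(x')^2/2 + 13x^2/2] = 0, i.e. (x')^2/2 + 13x^2/2 = constant.
Multiplying by 2, the integral of motion is E = (x')^2 + 13x^2.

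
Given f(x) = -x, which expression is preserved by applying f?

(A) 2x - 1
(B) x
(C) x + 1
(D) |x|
D

For f(x) = -x:
Applying f replaces x by -x. Since |-x| = |x|, the absolute value is unchanged by f, whereas x -> -x, 2x - 1 -> -2x - 1 and x + 1 -> -x + 1 all change.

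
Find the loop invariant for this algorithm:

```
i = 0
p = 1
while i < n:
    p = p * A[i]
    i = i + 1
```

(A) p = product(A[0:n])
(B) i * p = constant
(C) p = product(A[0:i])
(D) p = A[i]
C

A loop invariant must hold before the first iteration and be re-established by every execution of the body.

(C) p = product(A[0:i]): Initially i = 0 and p = 1 = product of the empty slice A[0:0]. If p = product(A[0:i]) holds at the top of an iteration, the body sets p to product(A[0:i]) * A[i] = product(A[0:i+1]) and then i to i+1, so the property is restored. At exit i = n, giving p = product(A[0:n]).

The other options fail:
(A) p = product(A[0:n]): false before the loop (p = 1, not the full product) -- it only becomes true at exit.
(B) i * p = constant: initially i * p = 0, but after one iteration it is 1 * A[0], which is nonzero in general.
(D) p = A[i]: after the first iteration p = A[0] but i = 1; in general p is a product of several elements, not a single one.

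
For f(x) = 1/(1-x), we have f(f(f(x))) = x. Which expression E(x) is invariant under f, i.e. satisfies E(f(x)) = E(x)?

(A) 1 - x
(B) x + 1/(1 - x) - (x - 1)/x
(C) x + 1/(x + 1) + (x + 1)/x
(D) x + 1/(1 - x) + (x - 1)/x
D

Replace x by f(x) = 1/(1 - x) in each option and simplify. As a quick numerical cross-check, also compare E(5) with E(f(5)) = E(-1/4).

(A) 1 - x  ->  1 - (1/(1 - x)) = x/(x - 1); check: E(5) = -4 but E(-1/4) = 5/4.   [not invariant]
(B) x + 1/(1 - x) - (x - 1)/x  ->  (1/(1 - x)) + 1/(1 - (1/(1 - x))) - ((1/(1 - x)) - 1)/(1/(1 - x)) = (x^2(1 - x) - x + (x - 1)^2)/(x(x - 1)); check: E(5) = 79/20 but E(-1/4) = -89/20.   [not invariant]
(C) x + 1/(x + 1) + (x + 1)/x  ->  (1/(1 - x)) + 1/((1/(1 - x)) + 1) + ((1/(1 - x)) + 1)/(1/(1 - x)) = (-x^3 + 6x^2 - 11x + 7)/(x^2 - 3x + 2); check: E(5) = 191/30 but E(-1/4) = -23/12.   [not invariant]
(D) x + 1/(1 - x) + (x - 1)/x  ->  (1/(1 - x)) + 1/(1 - (1/(1 - x))) + ((1/(1 - x)) - 1)/(1/(1 - x)), which simplifies back to x + 1/(1 - x) + (x - 1)/x; check: E(5) = 111/20, E(-1/4) = 111/20.   [invariant]

Only (D) is unchanged. Indeed f(f(x)) = 1/(1 - 1/(1-x)) = (1-x)/(-x) = (x-1)/x, so E(x) = x + f(x) + f(f(x)) is the sum over the whole 3-cycle; applying f just permutes the three terms cyclically (x -> f(x) -> f(f(x)) -> x), leaving the sum unchanged.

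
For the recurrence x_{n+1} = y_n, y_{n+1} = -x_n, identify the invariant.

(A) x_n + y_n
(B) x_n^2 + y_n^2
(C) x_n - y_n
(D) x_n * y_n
B

For the recurrence x_{n+1} = y_n, y_{n+1} = -x_n:

x_{n+1}^2 + y_{n+1}^2 = y_n^2 + (-x_n)^2 = x_n^2 + y_n^2
The sum of squares is conserved (like energy in a harmonic oscillator).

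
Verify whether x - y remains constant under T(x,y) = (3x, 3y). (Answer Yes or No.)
No

Substitute T(x,y) = (3x, 3y) into the expression and compare with the original.

Original: x - y
After applying T: (3x) - (3y) = 3x - 3y

This differs from the original x - y (difference: 2x - 2y), so the expression is NOT invariant.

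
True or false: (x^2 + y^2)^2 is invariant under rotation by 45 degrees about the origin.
True

Applying rotation by 45 degrees: x' = x*cos(45 degrees) - y*sin(45 degrees) = sqrt(2)x/2 - sqrt(2)y/2, y' = x*sin(45 degrees) + y*cos(45 degrees) = sqrt(2)x/2 + sqrt(2)y/2

Substituting into (x^2 + y^2)^2:
((sqrt(2)x/2 - sqrt(2)y/2)^2 + (sqrt(2)x/2 + sqrt(2)y/2)^2)^2
= x^4 + 2x^2y^2 + y^4 = (x^2 + y^2)^2

This equals the original expression (x^2 + y^2)^2, so it IS invariant.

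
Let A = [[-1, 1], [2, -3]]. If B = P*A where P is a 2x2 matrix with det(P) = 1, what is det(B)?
1

By the multiplicative property of determinants, det(B) = det(P*A) = det(P) * det(A) = det(A),
so the determinant is invariant under multiplication by any determinant-1 matrix; we just need det(A).

det(A) = (-1)(-3) - (1)(2) = 3 - 2 = 1

Therefore det(B) = 1 * 1 = 1.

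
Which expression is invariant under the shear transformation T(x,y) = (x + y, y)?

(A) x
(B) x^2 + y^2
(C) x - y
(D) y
D

Under the shear T(x,y) = (x + y, y):
Substitute the transformed coordinates into each option and compare with the original:
(A) x  ->  (x + y) = x + y   [differs from x: not invariant]
(B) x^2 + y^2  ->  (x + y)^2 + (y)^2 = x^2 + 2xy + 2y^2   [differs from x^2 + y^2: not invariant]
(C) x - y  ->  (x + y) - (y) = x   [differs from x - y: not invariant]
(D) y  ->  (y) = y   [equals y: invariant]

Only option (D), y, is unchanged by the transformation.
A horizontal shear moves points parallel to the x-axis, so the y-coordinate (and any function of y alone) is unchanged.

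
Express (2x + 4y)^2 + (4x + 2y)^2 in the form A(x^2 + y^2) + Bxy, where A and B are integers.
20(x^2 + y^2) + 32xy

Expanding: (2x + 4y)^2 = 4x^2 + 16xy + 16y^2
(4x + 2y)^2 = 16x^2 + 16xy + 4y^2
Sum = (4+16)(x^2+y^2) + 32xy = 20(x^2 + y^2) + 32xy
This is symmetric in x and y.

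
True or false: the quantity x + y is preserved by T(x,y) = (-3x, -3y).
False

Substitute T(x,y) = (-3x, -3y) into the expression and compare with the original.

Original: x + y
After applying T: (-3x) + (-3y) = -3x - 3y

This differs from the original x + y (difference: -4x - 4y), so the expression is NOT invariant.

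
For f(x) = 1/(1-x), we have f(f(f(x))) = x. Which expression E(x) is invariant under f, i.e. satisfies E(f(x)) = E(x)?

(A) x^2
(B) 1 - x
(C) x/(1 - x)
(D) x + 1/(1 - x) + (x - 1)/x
D

Replace x by f(x) = 1/(1 - x) in each option and simplify. As a quick numerical cross-check, also compare E(3) with E(f(3)) = E(-1/2).

(A) x^2  ->  (1/(1 - x))^2 = (x - 1)^(-2); check: E(3) = 9 but E(-1/2) = 1/4.   [not invariant]
(B) 1 - x  ->  1 - (1/(1 - x)) = x/(x - 1); check: E(3) = -2 but E(-1/2) = 3/2.   [not invariant]
(C) x/(1 - x)  ->  (1/(1 - x))/(1 - (1/(1 - x))) = -1/x; check: E(3) = -3/2 but E(-1/2) = -1/3.   [not invariant]
(D) x + 1/(1 - x) + (x - 1)/x  ->  (1/(1 - x)) + 1/(1 - (1/(1 - x))) + ((1/(1 - x)) - 1)/(1/(1 - x)), which simplifies back to x + 1/(1 - x) + (x - 1)/x; check: E(3) = 19/6, E(-1/2) = 19/6.   [invariant]

Only (D) is unchanged. Indeed f(f(x)) = 1/(1 - 1/(1-x)) = (1-x)/(-x) = (x-1)/x, so E(x) = x + f(x) + f(f(x)) is the sum over the whole 3-cycle; applying f just permutes the three terms cyclically (x -> f(x) -> f(f(x)) -> x), leaving the sum unchanged.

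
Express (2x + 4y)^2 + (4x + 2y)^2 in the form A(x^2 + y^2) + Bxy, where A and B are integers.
20(x^2 + y^2) + 32xy

Expanding: (2x + 4y)^2 = 4x^2 + 16xy + 16y^2
(4x + 2y)^2 = 16x^2 + 16xy + 4y^2
Sum = (4+16)(x^2+y^2) + 32xy = 20(x^2 + y^2) + 32xy
This is symmetric in x and y.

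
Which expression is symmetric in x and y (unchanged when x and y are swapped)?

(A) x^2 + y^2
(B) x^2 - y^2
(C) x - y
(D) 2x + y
A

A symmetric expression is unchanged when the variables are permuted; here the transformation to test is the swap (x, y) -> (y, x).
Substitute the transformed coordinates into each option and compare with the original:
(A) x^2 + y^2  ->  (y)^2 + (x)^2 = x^2 + y^2   [equals x^2 + y^2: invariant]
(B) x^2 - y^2  ->  (y)^2 - (x)^2 = -x^2 + y^2   [differs from x^2 - y^2: not invariant]
(C) x - y  ->  (y) - (x) = -x + y   [differs from x - y: not invariant]
(D) 2x + y  ->  2(y) + (x) = x + 2y   [differs from 2x + y: not invariant]

Only option (A), x^2 + y^2, is unchanged by the transformation.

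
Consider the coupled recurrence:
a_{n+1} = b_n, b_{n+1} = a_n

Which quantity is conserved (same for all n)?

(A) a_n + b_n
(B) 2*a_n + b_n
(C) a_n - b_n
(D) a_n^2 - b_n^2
A

Replace a_n by a_{n+1} = b_n and b_n by b_{n+1} = a_n in each option and simplify:
(A) a_n + b_n  ->  (b_n) + (a_n) = a_n + b_n   [conserved]
(B) 2*a_n + b_n  ->  2*(b_n) + (a_n) = a_n + 2*b_n   [not conserved]
(C) a_n - b_n  ->  (b_n) - (a_n) = -a_n + b_n   [not conserved]
(D) a_n^2 - b_n^2  ->  (b_n)^2 - (a_n)^2 = -a_n^2 + b_n^2   [not conserved]

Only (A) a_n + b_n returns to itself after one step, so it is the conserved quantity.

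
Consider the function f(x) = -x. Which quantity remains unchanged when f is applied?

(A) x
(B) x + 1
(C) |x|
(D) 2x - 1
C

For f(x) = -x:
Applying f replaces x by -x. Since |-x| = |x|, the absolute value is unchanged by f, whereas x -> -x, 2x - 1 -> -2x - 1 and x + 1 -> -x + 1 all change.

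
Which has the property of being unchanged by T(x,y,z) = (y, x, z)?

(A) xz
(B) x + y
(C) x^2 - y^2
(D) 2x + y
B

Apply T(x,y,z) = (y, x, z) to each option, i.e. replace (x, y, z) by the transformed coordinates.
Substitute the transformed coordinates into each option and compare with the original:
(A) xz  ->  (y)(z) = yz   [differs from xz: not invariant]
(B) x + y  ->  (y) + (x) = x + y   [equals x + y: invariant]
(C) x^2 - y^2  ->  (y)^2 - (x)^2 = -x^2 + y^2   [differs from x^2 - y^2: not invariant]
(D) 2x + y  ->  2(y) + (x) = x + 2y   [differs from 2x + y: not invariant]

Only option (B), x + y, is unchanged by the transformation.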